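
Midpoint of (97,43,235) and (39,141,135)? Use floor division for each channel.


Midpoint: each channel = ⌊(C₁+C₂)/2⌋
R: ⌊(97+39)/2⌋ = 68
G: ⌊(43+141)/2⌋ = 92
B: ⌊(235+135)/2⌋ = 185
= RGB(68, 92, 185)


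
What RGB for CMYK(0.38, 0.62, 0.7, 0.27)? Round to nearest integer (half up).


R = 255 × (1-C) × (1-K) = 255 × 0.62 × 0.73 = 115.413 → 115
G = 255 × (1-M) × (1-K) = 255 × 0.38 × 0.73 = 70.737 → 71
B = 255 × (1-Y) × (1-K) = 255 × 0.30 × 0.73 = 55.845 → 56
= RGB(115, 71, 56)


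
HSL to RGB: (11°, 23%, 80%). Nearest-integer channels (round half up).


H=11°, S=0.23, L=0.80
C = (1-|2L-1|)×S = (1-|0.60|)×0.23 = 0.092
H' = H/60 = 11/60 ≈ 0.1833; X = C×(1-|H' mod 2 - 1|) ≈ 0.0169
m = L - C/2 = 0.80 - 0.046 = 0.754
Sector ⌊H'⌋ = 0 → (R',G',B') = (0.092, ≈0.0169, 0.0)
RGB = ((R'+m)×255, (G'+m)×255, (B'+m)×255) = (215.73, 196.571, 192.27)
Round half up → RGB(216, 197, 192)


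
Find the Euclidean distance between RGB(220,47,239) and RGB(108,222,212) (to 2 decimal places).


d = √[(R₁-R₂)² + (G₁-G₂)² + (B₁-B₂)²]
d = √[(220-108)² + (47-222)² + (239-212)²]
d = √[12544 + 30625 + 729]
d = √43898
d ≈ 209.52


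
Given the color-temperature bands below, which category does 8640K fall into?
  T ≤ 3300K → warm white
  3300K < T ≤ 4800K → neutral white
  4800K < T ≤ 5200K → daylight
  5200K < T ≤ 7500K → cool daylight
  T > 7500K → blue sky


Temperature: 8640K
8640K > 7500K → blue sky
Classification: blue sky


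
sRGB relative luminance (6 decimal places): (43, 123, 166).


Linearize each channel (sRGB transfer function): c = v/255; c_lin = c/12.92 if c ≤ 0.04045, else ((c+0.055)/1.055)^2.4
  R: 43/255 ≈ 0.168627 > 0.04045 → ((0.168627+0.055)/1.055)^2.4 ≈ 0.024158
  G: 123/255 ≈ 0.482353 > 0.04045 → ((0.482353+0.055)/1.055)^2.4 ≈ 0.198069
  B: 166/255 ≈ 0.650980 > 0.04045 → ((0.650980+0.055)/1.055)^2.4 ≈ 0.381326
R_lin = 0.024158, G_lin = 0.198069, B_lin = 0.381326
L = 0.2126×R + 0.7152×G + 0.0722×B
L = 0.2126×0.024158 + 0.7152×0.198069 + 0.0722×0.381326
L ≈ 0.174327


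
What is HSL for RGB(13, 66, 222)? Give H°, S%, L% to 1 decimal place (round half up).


Normalize: R'=13/255≈0.0510, G'=66/255≈0.2588, B'=222/255≈0.8706
Max=222/255, Min=13/255, Δ=Max-Min=209/255
L = (Max+Min)/2 = (222+13)/510 = 235/510 = 0.46078… → L = 46.1%
L ≤ 0.5 → S = Δ/(Max+Min) = 209/(222+13) = 209/235 = 0.88936… → S = 88.9%
(the 1/255 factors cancel in S and H, so raw channel differences can be used)
Max is B' → H = 60 × ((R-G)/Δ + 4) = 60 × ((13-66)/209 + 4)
  -53/209 + 4 = -0.2535… + 4 = 3.7464…
  H = 60 × 3.7464… = 224.784…° → H = 224.8°
= HSL(224.8°, 88.9%, 46.1%)


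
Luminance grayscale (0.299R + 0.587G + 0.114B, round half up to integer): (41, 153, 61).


Gray = 0.299×R + 0.587×G + 0.114×B
Gray = 0.299×41 + 0.587×153 + 0.114×61
Gray = 12.259 + 89.811 + 6.954
Gray = 109.024 → round half up → 109
Gray = 109


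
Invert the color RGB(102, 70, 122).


Invert: (255-R, 255-G, 255-B)
R: 255-102 = 153
G: 255-70 = 185
B: 255-122 = 133
= RGB(153, 185, 133)


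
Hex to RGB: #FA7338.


FA → 250 (R)
73 → 115 (G)
38 → 56 (B)
= RGB(250, 115, 56)


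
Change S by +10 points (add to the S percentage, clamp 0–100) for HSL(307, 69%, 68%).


Original S = 69%
Adjustment = +10 percentage points
New S = 69 + (10) = 79
Clamp to [0, 100] → 79
= HSL(307°, 79%, 68%)


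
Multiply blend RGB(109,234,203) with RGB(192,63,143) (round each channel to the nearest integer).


Multiply: C = A×B/255, rounded to nearest integer
R: 109×192/255 = 20928/255 ≈ 82.071 → 82
G: 234×63/255 = 14742/255 ≈ 57.812 → 58
B: 203×143/255 = 29029/255 ≈ 113.839 → 114
= RGB(82, 58, 114)


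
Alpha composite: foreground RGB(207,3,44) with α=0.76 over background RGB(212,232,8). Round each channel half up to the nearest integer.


C = α×F + (1-α)×B, with 1-α = 0.24
R: 0.76×207 + 0.24×212 = 157.32 + 50.88 = 208.20 → 208
G: 0.76×3 + 0.24×232 = 2.28 + 55.68 = 57.96 → 58
B: 0.76×44 + 0.24×8 = 33.44 + 1.92 = 35.36 → 35
= RGB(208, 58, 35)


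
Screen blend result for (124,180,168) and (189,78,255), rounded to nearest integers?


Screen: C = 255 - (255-A)×(255-B)/255, rounded to nearest integer
R: 255 - (255-124)×(255-189)/255 = 255 - 8646/255 ≈ 255 - 33.906 = 221.094 → 221
G: 255 - (255-180)×(255-78)/255 = 255 - 13275/255 ≈ 255 - 52.059 = 202.941 → 203
B: 255 - (255-168)×(255-255)/255 = 255 - 0/255 ≈ 255 - 0.000 = 255.000 → 255
= RGB(221, 203, 255)


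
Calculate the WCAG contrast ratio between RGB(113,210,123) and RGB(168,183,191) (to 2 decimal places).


Linearize each sRGB channel c=v/255: c/12.92 if c ≤ 0.04045 else ((c+0.055)/1.055)^2.4
L = 0.2126×R_lin + 0.7152×G_lin + 0.0722×B_lin
Color 1 (113,210,123):
  R=113: 113/255≈0.4431 > 0.04045 → ((0.4431+0.055)/1.055)^2.4 ≈ 0.16513
  G=210: 210/255≈0.8235 > 0.04045 → ((0.8235+0.055)/1.055)^2.4 ≈ 0.64448
  B=123: 123/255≈0.4824 > 0.04045 → ((0.4824+0.055)/1.055)^2.4 ≈ 0.19807
  L1 = 0.2126×0.16513 + 0.7152×0.64448 + 0.0722×0.19807 ≈ 0.51034
Color 2 (168,183,191):
  R=168: 168/255≈0.6588 > 0.04045 → ((0.6588+0.055)/1.055)^2.4 ≈ 0.39157
  G=183: 183/255≈0.7176 > 0.04045 → ((0.7176+0.055)/1.055)^2.4 ≈ 0.47353
  B=191: 191/255≈0.7490 > 0.04045 → ((0.7490+0.055)/1.055)^2.4 ≈ 0.52100
  L2 = 0.2126×0.39157 + 0.7152×0.47353 + 0.0722×0.52100 ≈ 0.45953
Lighter = 0.51034, Darker = 0.45953
Ratio = (L_lighter + 0.05) / (L_darker + 0.05)
Ratio = (0.51034 + 0.05) / (0.45953 + 0.05) = 0.56034 / 0.50953 ≈ 1.0997
Ratio ≈ 1.10:1


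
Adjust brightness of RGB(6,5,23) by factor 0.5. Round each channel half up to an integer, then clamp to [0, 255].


Multiply each channel by 0.5, round half up, clamp to [0, 255]
R: 6×0.5 = 3
G: 5×0.5 = 2.5 → round → 3
B: 23×0.5 = 11.5 → round → 12
= RGB(3, 3, 12)


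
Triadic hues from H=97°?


Triadic: equally spaced at 120° intervals
H1 = 97°
H2 = (97 + 120) mod 360 = 217°
H3 = (97 + 240) mod 360 = 337°
Triadic = 97°, 217°, 337°


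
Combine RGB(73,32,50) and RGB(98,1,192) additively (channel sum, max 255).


Additive: each channel = min(255, C₁+C₂)
R: 73+98 = 171 → 171
G: 32+1 = 33 → 33
B: 50+192 = 242 → 242
= RGB(171, 33, 242)


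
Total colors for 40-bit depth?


Colors = 2^bits = 2^40
= 1,099,511,627,776 colors


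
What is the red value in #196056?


Color: #196056
R = 19 = 25
G = 60 = 96
B = 56 = 86
Red = 25


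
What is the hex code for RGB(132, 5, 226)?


R = 132 → 84 (hex)
G = 5 → 05 (hex)
B = 226 → E2 (hex)
Hex = #8405E2


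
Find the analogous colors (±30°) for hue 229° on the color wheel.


Base hue: 229°
Left analog: (229 - 30) mod 360 = 199°
Right analog: (229 + 30) mod 360 = 259°
Analogous hues = 199° and 259°


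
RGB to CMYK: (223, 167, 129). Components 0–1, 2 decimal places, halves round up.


R'=223/255≈0.8745, G'=167/255≈0.6549, B'=129/255≈0.5059
K = 1 - max(R',G',B') = 1 - 223/255 = 32/255 = 0.12549… → 0.13
(1-R'-K)/(1-K) simplifies to (max-R)/max with max = 223:
C = (223-223)/223 = 0/223 = 0 → 0.00
M = (223-167)/223 = 56/223 = 0.25112… → 0.25
Y = (223-129)/223 = 94/223 = 0.42152… → 0.42
= CMYK(0.00, 0.25, 0.42, 0.13)


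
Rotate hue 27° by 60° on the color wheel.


New hue = (H + rotation) mod 360
New hue = (27 + 60) mod 360
= 87 mod 360
= 87°


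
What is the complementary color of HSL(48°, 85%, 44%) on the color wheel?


Complement = opposite side of color wheel = hue + 180°
H' = (48 + 180) mod 360 = 228°
S and L unchanged.
= HSL(228°, 85%, 44%)


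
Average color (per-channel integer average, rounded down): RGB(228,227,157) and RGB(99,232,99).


Midpoint: each channel = ⌊(C₁+C₂)/2⌋
R: ⌊(228+99)/2⌋ = 163
G: ⌊(227+232)/2⌋ = 229
B: ⌊(157+99)/2⌋ = 128
= RGB(163, 229, 128)


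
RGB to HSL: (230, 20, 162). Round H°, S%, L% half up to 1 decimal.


Normalize: R'=230/255≈0.9020, G'=20/255≈0.0784, B'=162/255≈0.6353
Max=230/255, Min=20/255, Δ=Max-Min=210/255
L = (Max+Min)/2 = (230+20)/510 = 250/510 = 0.49019… → L = 49.0%
L ≤ 0.5 → S = Δ/(Max+Min) = 210/(230+20) = 210/250 = 0.84 → S = 84.0%
(the 1/255 factors cancel in S and H, so raw channel differences can be used)
Max is R' → H = 60 × (((G-B)/Δ) mod 6) = 60 × (((20-162)/210) mod 6)
  (-142)/210 = -0.6761…; negative, so add 6 → 5.3238…
  H = 60 × 5.3238… = 319.428…° → H = 319.4°
= HSL(319.4°, 84.0%, 49.0%)


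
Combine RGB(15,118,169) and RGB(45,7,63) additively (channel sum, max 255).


Additive: each channel = min(255, C₁+C₂)
R: 15+45 = 60 → 60
G: 118+7 = 125 → 125
B: 169+63 = 232 → 232
= RGB(60, 125, 232)


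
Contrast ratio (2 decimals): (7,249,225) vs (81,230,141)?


Linearize each sRGB channel c=v/255: c/12.92 if c ≤ 0.04045 else ((c+0.055)/1.055)^2.4
L = 0.2126×R_lin + 0.7152×G_lin + 0.0722×B_lin
Color 1 (7,249,225):
  R=7: 7/255≈0.0275 ≤ 0.04045 → 0.0275/12.92 ≈ 0.00212
  G=249: 249/255≈0.9765 > 0.04045 → ((0.9765+0.055)/1.055)^2.4 ≈ 0.94731
  B=225: 225/255≈0.8824 > 0.04045 → ((0.8824+0.055)/1.055)^2.4 ≈ 0.75294
  L1 = 0.2126×0.00212 + 0.7152×0.94731 + 0.0722×0.75294 ≈ 0.73233
Color 2 (81,230,141):
  R=81: 81/255≈0.3176 > 0.04045 → ((0.3176+0.055)/1.055)^2.4 ≈ 0.08228
  G=230: 230/255≈0.9020 > 0.04045 → ((0.9020+0.055)/1.055)^2.4 ≈ 0.79130
  B=141: 141/255≈0.5529 > 0.04045 → ((0.5529+0.055)/1.055)^2.4 ≈ 0.26636
  L2 = 0.2126×0.08228 + 0.7152×0.79130 + 0.0722×0.26636 ≈ 0.60266
Lighter = 0.73233, Darker = 0.60266
Ratio = (L_lighter + 0.05) / (L_darker + 0.05)
Ratio = (0.73233 + 0.05) / (0.60266 + 0.05) = 0.78233 / 0.65266 ≈ 1.1987
Ratio ≈ 1.20:1


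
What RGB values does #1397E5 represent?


13 → 19 (R)
97 → 151 (G)
E5 → 229 (B)
= RGB(19, 151, 229)


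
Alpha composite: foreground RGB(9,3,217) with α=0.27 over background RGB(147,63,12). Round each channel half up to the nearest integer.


C = α×F + (1-α)×B, with 1-α = 0.73
R: 0.27×9 + 0.73×147 = 2.43 + 107.31 = 109.74 → 110
G: 0.27×3 + 0.73×63 = 0.81 + 45.99 = 46.80 → 47
B: 0.27×217 + 0.73×12 = 58.59 + 8.76 = 67.35 → 67
= RGB(110, 47, 67)


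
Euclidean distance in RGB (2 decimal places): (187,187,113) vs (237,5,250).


d = √[(R₁-R₂)² + (G₁-G₂)² + (B₁-B₂)²]
d = √[(187-237)² + (187-5)² + (113-250)²]
d = √[2500 + 33124 + 18769]
d = √54393
d ≈ 233.22


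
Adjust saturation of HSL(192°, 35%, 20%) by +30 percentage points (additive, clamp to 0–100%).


Original S = 35%
Adjustment = +30 percentage points
New S = 35 + (30) = 65
Clamp to [0, 100] → 65
= HSL(192°, 65%, 20%)


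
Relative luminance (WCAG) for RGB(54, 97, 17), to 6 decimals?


Linearize each channel (sRGB transfer function): c = v/255; c_lin = c/12.92 if c ≤ 0.04045, else ((c+0.055)/1.055)^2.4
  R: 54/255 ≈ 0.211765 > 0.04045 → ((0.211765+0.055)/1.055)^2.4 ≈ 0.036889
  G: 97/255 ≈ 0.380392 > 0.04045 → ((0.380392+0.055)/1.055)^2.4 ≈ 0.119538
  B: 17/255 ≈ 0.066667 > 0.04045 → ((0.066667+0.055)/1.055)^2.4 ≈ 0.005605
R_lin = 0.036889, G_lin = 0.119538, B_lin = 0.005605
L = 0.2126×R + 0.7152×G + 0.0722×B
L = 0.2126×0.036889 + 0.7152×0.119538 + 0.0722×0.005605
L ≈ 0.093741


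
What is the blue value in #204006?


Color: #204006
R = 20 = 32
G = 40 = 64
B = 06 = 6
Blue = 6


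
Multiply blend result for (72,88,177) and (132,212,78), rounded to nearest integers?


Multiply: C = A×B/255, rounded to nearest integer
R: 72×132/255 = 9504/255 ≈ 37.271 → 37
G: 88×212/255 = 18656/255 ≈ 73.161 → 73
B: 177×78/255 = 13806/255 ≈ 54.141 → 54
= RGB(37, 73, 54)


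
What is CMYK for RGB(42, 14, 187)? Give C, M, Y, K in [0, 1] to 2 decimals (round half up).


R'=42/255≈0.1647, G'=14/255≈0.0549, B'=187/255≈0.7333
K = 1 - max(R',G',B') = 1 - 187/255 = 68/255 = 0.26666… → 0.27
(1-R'-K)/(1-K) simplifies to (max-R)/max with max = 187:
C = (187-42)/187 = 145/187 = 0.77540… → 0.78
M = (187-14)/187 = 173/187 = 0.92513… → 0.93
Y = (187-187)/187 = 0/187 = 0 → 0.00
= CMYK(0.78, 0.93, 0.00, 0.27)


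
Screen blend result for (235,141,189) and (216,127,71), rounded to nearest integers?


Screen: C = 255 - (255-A)×(255-B)/255, rounded to nearest integer
R: 255 - (255-235)×(255-216)/255 = 255 - 780/255 ≈ 255 - 3.059 = 251.941 → 252
G: 255 - (255-141)×(255-127)/255 = 255 - 14592/255 ≈ 255 - 57.224 = 197.776 → 198
B: 255 - (255-189)×(255-71)/255 = 255 - 12144/255 ≈ 255 - 47.624 = 207.376 → 207
= RGB(252, 198, 207)


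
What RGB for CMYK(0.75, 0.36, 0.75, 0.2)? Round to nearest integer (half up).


R = 255 × (1-C) × (1-K) = 255 × 0.25 × 0.80 = 51
G = 255 × (1-M) × (1-K) = 255 × 0.64 × 0.80 = 130.56 → 131
B = 255 × (1-Y) × (1-K) = 255 × 0.25 × 0.80 = 51
= RGB(51, 131, 51)


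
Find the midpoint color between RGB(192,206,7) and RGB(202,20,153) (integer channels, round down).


Midpoint: each channel = ⌊(C₁+C₂)/2⌋
R: ⌊(192+202)/2⌋ = 197
G: ⌊(206+20)/2⌋ = 113
B: ⌊(7+153)/2⌋ = 80
= RGB(197, 113, 80)


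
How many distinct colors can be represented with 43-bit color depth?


Colors = 2^bits = 2^43
= 8,796,093,022,208 colors


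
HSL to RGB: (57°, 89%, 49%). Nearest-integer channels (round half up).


H=57°, S=0.89, L=0.49
C = (1-|2L-1|)×S = (1-|-0.02|)×0.89 = 0.8722
H' = H/60 = 57/60 ≈ 0.9500; X = C×(1-|H' mod 2 - 1|) = 0.82859
m = L - C/2 = 0.49 - 0.4361 = 0.0539
Sector ⌊H'⌋ = 0 → (R',G',B') = (0.8722, 0.82859, 0.0)
RGB = ((R'+m)×255, (G'+m)×255, (B'+m)×255) = (236.1555, 225.03495, 13.7445)
Round half up → RGB(236, 225, 14)


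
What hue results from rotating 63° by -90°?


New hue = (H + rotation) mod 360
New hue = (63 -90) mod 360
= -27 mod 360
= 333°


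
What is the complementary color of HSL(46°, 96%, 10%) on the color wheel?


Complement = opposite side of color wheel = hue + 180°
H' = (46 + 180) mod 360 = 226°
S and L unchanged.
= HSL(226°, 96%, 10%)


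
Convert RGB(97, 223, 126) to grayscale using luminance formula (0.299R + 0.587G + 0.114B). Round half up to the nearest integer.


Gray = 0.299×R + 0.587×G + 0.114×B
Gray = 0.299×97 + 0.587×223 + 0.114×126
Gray = 29.003 + 130.901 + 14.364
Gray = 174.268 → round half up → 174
Gray = 174


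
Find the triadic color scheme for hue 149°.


Triadic: equally spaced at 120° intervals
H1 = 149°
H2 = (149 + 120) mod 360 = 269°
H3 = (149 + 240) mod 360 = 29°
Triadic = 149°, 269°, 29°


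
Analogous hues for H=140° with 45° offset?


Base hue: 140°
Left analog: (140 - 45) mod 360 = 95°
Right analog: (140 + 45) mod 360 = 185°
Analogous hues = 95° and 185°


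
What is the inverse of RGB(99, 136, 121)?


Invert: (255-R, 255-G, 255-B)
R: 255-99 = 156
G: 255-136 = 119
B: 255-121 = 134
= RGB(156, 119, 134)


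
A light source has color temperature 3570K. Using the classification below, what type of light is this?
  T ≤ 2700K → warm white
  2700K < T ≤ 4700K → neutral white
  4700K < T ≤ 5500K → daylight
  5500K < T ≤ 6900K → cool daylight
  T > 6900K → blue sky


Temperature: 3570K
2700K < 3570K ≤ 4700K → neutral white
Classification: neutral white


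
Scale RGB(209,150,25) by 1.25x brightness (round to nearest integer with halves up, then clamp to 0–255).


Multiply each channel by 1.25, round half up, clamp to [0, 255]
R: 209×1.25 = 261.25 → round → 261 → clamp → 255
G: 150×1.25 = 187.5 → round → 188
B: 25×1.25 = 31.25 → round → 31
= RGB(255, 188, 31)


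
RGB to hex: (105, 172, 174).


R = 105 → 69 (hex)
G = 172 → AC (hex)
B = 174 → AE (hex)
Hex = #69ACAE


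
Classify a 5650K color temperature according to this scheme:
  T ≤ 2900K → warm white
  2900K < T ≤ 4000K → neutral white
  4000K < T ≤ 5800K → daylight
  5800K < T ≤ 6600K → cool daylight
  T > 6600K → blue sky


Temperature: 5650K
4000K < 5650K ≤ 5800K → daylight
Classification: daylight


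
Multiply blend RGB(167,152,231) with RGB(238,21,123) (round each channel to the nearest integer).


Multiply: C = A×B/255, rounded to nearest integer
R: 167×238/255 = 39746/255 ≈ 155.867 → 156
G: 152×21/255 = 3192/255 ≈ 12.518 → 13
B: 231×123/255 = 28413/255 ≈ 111.424 → 111
= RGB(156, 13, 111)


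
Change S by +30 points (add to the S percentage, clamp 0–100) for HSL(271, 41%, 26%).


Original S = 41%
Adjustment = +30 percentage points
New S = 41 + (30) = 71
Clamp to [0, 100] → 71
= HSL(271°, 71%, 26%)


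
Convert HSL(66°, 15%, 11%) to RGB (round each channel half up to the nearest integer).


H=66°, S=0.15, L=0.11
C = (1-|2L-1|)×S = (1-|-0.78|)×0.15 = 0.033
H' = H/60 = 66/60 ≈ 1.1000; X = C×(1-|H' mod 2 - 1|) = 0.0297
m = L - C/2 = 0.11 - 0.0165 = 0.0935
Sector ⌊H'⌋ = 1 → (R',G',B') = (0.0297, 0.033, 0.0)
RGB = ((R'+m)×255, (G'+m)×255, (B'+m)×255) = (31.416, 32.2575, 23.8425)
Round half up → RGB(31, 32, 24)


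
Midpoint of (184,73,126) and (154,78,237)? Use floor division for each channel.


Midpoint: each channel = ⌊(C₁+C₂)/2⌋
R: ⌊(184+154)/2⌋ = 169
G: ⌊(73+78)/2⌋ = 75
B: ⌊(126+237)/2⌋ = 181
= RGB(169, 75, 181)


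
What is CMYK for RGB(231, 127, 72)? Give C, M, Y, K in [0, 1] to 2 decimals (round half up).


R'=231/255≈0.9059, G'=127/255≈0.4980, B'=72/255≈0.2824
K = 1 - max(R',G',B') = 1 - 231/255 = 24/255 = 0.09411… → 0.09
(1-R'-K)/(1-K) simplifies to (max-R)/max with max = 231:
C = (231-231)/231 = 0/231 = 0 → 0.00
M = (231-127)/231 = 104/231 = 0.45021… → 0.45
Y = (231-72)/231 = 159/231 = 0.68831… → 0.69
= CMYK(0.00, 0.45, 0.69, 0.09)


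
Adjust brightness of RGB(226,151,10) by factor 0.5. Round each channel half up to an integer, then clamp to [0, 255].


Multiply each channel by 0.5, round half up, clamp to [0, 255]
R: 226×0.5 = 113
G: 151×0.5 = 75.5 → round → 76
B: 10×0.5 = 5
= RGB(113, 76, 5)


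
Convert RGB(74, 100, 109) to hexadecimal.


R = 74 → 4A (hex)
G = 100 → 64 (hex)
B = 109 → 6D (hex)
Hex = #4A646D


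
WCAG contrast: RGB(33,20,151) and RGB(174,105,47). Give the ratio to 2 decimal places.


Linearize each sRGB channel c=v/255: c/12.92 if c ≤ 0.04045 else ((c+0.055)/1.055)^2.4
L = 0.2126×R_lin + 0.7152×G_lin + 0.0722×B_lin
Color 1 (33,20,151):
  R=33: 33/255≈0.1294 > 0.04045 → ((0.1294+0.055)/1.055)^2.4 ≈ 0.01521
  G=20: 20/255≈0.0784 > 0.04045 → ((0.0784+0.055)/1.055)^2.4 ≈ 0.00700
  B=151: 151/255≈0.5922 > 0.04045 → ((0.5922+0.055)/1.055)^2.4 ≈ 0.30947
  L1 = 0.2126×0.01521 + 0.7152×0.00700 + 0.0722×0.30947 ≈ 0.03058
Color 2 (174,105,47):
  R=174: 174/255≈0.6824 > 0.04045 → ((0.6824+0.055)/1.055)^2.4 ≈ 0.42327
  G=105: 105/255≈0.4118 > 0.04045 → ((0.4118+0.055)/1.055)^2.4 ≈ 0.14126
  B=47: 47/255≈0.1843 > 0.04045 → ((0.1843+0.055)/1.055)^2.4 ≈ 0.02843
  L2 = 0.2126×0.42327 + 0.7152×0.14126 + 0.0722×0.02843 ≈ 0.19307
Lighter = 0.19307, Darker = 0.03058
Ratio = (L_lighter + 0.05) / (L_darker + 0.05)
Ratio = (0.19307 + 0.05) / (0.03058 + 0.05) = 0.24307 / 0.08058 ≈ 3.0165
Ratio ≈ 3.02:1


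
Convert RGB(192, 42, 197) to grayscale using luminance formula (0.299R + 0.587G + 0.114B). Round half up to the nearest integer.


Gray = 0.299×R + 0.587×G + 0.114×B
Gray = 0.299×192 + 0.587×42 + 0.114×197
Gray = 57.408 + 24.654 + 22.458
Gray = 104.520 → round half up → 105
Gray = 105


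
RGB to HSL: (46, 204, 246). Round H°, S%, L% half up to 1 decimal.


Normalize: R'=46/255≈0.1804, G'=204/255≈0.8000, B'=246/255≈0.9647
Max=246/255, Min=46/255, Δ=Max-Min=200/255
L = (Max+Min)/2 = (246+46)/510 = 292/510 = 0.57254… → L = 57.3%
L > 0.5 → S = Δ/(2-Max-Min) = 200/(510-246-46) = 200/218 = 0.91743… → S = 91.7%
(the 1/255 factors cancel in S and H, so raw channel differences can be used)
Max is B' → H = 60 × ((R-G)/Δ + 4) = 60 × ((46-204)/200 + 4)
  -158/200 + 4 = -0.79 + 4 = 3.21
  H = 60 × 3.21 = 192.6° → H = 192.6°
= HSL(192.6°, 91.7%, 57.3%)


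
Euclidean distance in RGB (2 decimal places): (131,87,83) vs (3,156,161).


d = √[(R₁-R₂)² + (G₁-G₂)² + (B₁-B₂)²]
d = √[(131-3)² + (87-156)² + (83-161)²]
d = √[16384 + 4761 + 6084]
d = √27229
d ≈ 165.01


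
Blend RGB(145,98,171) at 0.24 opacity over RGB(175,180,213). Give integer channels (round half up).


C = α×F + (1-α)×B, with 1-α = 0.76
R: 0.24×145 + 0.76×175 = 34.80 + 133.00 = 167.80 → 168
G: 0.24×98 + 0.76×180 = 23.52 + 136.80 = 160.32 → 160
B: 0.24×171 + 0.76×213 = 41.04 + 161.88 = 202.92 → 203
= RGB(168, 160, 203)


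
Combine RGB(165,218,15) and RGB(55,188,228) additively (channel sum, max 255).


Additive: each channel = min(255, C₁+C₂)
R: 165+55 = 220 → 220
G: 218+188 = 406 → 255
B: 15+228 = 243 → 243
= RGB(220, 255, 243)


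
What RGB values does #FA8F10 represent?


FA → 250 (R)
8F → 143 (G)
10 → 16 (B)
= RGB(250, 143, 16)


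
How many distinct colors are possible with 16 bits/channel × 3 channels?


Total bits = 16 bits/channel × 3 channels = 48 bits
Distinct colors = 2^48
= 281,474,976,710,656 colors


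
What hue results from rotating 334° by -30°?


New hue = (H + rotation) mod 360
New hue = (334 -30) mod 360
= 304 mod 360
= 304°


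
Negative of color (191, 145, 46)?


Invert: (255-R, 255-G, 255-B)
R: 255-191 = 64
G: 255-145 = 110
B: 255-46 = 209
= RGB(64, 110, 209)


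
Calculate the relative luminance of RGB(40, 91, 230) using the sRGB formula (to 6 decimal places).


Linearize each channel (sRGB transfer function): c = v/255; c_lin = c/12.92 if c ≤ 0.04045, else ((c+0.055)/1.055)^2.4
  R: 40/255 ≈ 0.156863 > 0.04045 → ((0.156863+0.055)/1.055)^2.4 ≈ 0.021219
  G: 91/255 ≈ 0.356863 > 0.04045 → ((0.356863+0.055)/1.055)^2.4 ≈ 0.104616
  B: 230/255 ≈ 0.901961 > 0.04045 → ((0.901961+0.055)/1.055)^2.4 ≈ 0.791298
R_lin = 0.021219, G_lin = 0.104616, B_lin = 0.791298
L = 0.2126×R + 0.7152×G + 0.0722×B
L = 0.2126×0.021219 + 0.7152×0.104616 + 0.0722×0.791298
L ≈ 0.136465


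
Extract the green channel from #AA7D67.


Color: #AA7D67
R = AA = 170
G = 7D = 125
B = 67 = 103
Green = 125


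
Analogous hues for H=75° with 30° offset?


Base hue: 75°
Left analog: (75 - 30) mod 360 = 45°
Right analog: (75 + 30) mod 360 = 105°
Analogous hues = 45° and 105°


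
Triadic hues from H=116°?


Triadic: equally spaced at 120° intervals
H1 = 116°
H2 = (116 + 120) mod 360 = 236°
H3 = (116 + 240) mod 360 = 356°
Triadic = 116°, 236°, 356°


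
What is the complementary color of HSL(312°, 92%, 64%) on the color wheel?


Complement = opposite side of color wheel = hue + 180°
H' = (312 + 180) mod 360 = 132°
S and L unchanged.
= HSL(132°, 92%, 64%)


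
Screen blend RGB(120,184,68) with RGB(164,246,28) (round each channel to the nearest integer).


Screen: C = 255 - (255-A)×(255-B)/255, rounded to nearest integer
R: 255 - (255-120)×(255-164)/255 = 255 - 12285/255 ≈ 255 - 48.176 = 206.824 → 207
G: 255 - (255-184)×(255-246)/255 = 255 - 639/255 ≈ 255 - 2.506 = 252.494 → 252
B: 255 - (255-68)×(255-28)/255 = 255 - 42449/255 ≈ 255 - 166.467 = 88.533 → 89
= RGB(207, 252, 89)


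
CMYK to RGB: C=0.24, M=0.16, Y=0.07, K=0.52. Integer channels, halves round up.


R = 255 × (1-C) × (1-K) = 255 × 0.76 × 0.48 = 93.024 → 93
G = 255 × (1-M) × (1-K) = 255 × 0.84 × 0.48 = 102.816 → 103
B = 255 × (1-Y) × (1-K) = 255 × 0.93 × 0.48 = 113.832 → 114
= RGB(93, 103, 114)


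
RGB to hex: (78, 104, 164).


R = 78 → 4E (hex)
G = 104 → 68 (hex)
B = 164 → A4 (hex)
Hex = #4E68A4


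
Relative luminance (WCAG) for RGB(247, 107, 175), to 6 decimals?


Linearize each channel (sRGB transfer function): c = v/255; c_lin = c/12.92 if c ≤ 0.04045, else ((c+0.055)/1.055)^2.4
  R: 247/255 ≈ 0.968627 > 0.04045 → ((0.968627+0.055)/1.055)^2.4 ≈ 0.930111
  G: 107/255 ≈ 0.419608 > 0.04045 → ((0.419608+0.055)/1.055)^2.4 ≈ 0.147027
  B: 175/255 ≈ 0.686275 > 0.04045 → ((0.686275+0.055)/1.055)^2.4 ≈ 0.428690
R_lin = 0.930111, G_lin = 0.147027, B_lin = 0.428690
L = 0.2126×R + 0.7152×G + 0.0722×B
L = 0.2126×0.930111 + 0.7152×0.147027 + 0.0722×0.428690
L ≈ 0.333847


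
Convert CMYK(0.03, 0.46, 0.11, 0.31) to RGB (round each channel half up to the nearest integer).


R = 255 × (1-C) × (1-K) = 255 × 0.97 × 0.69 = 170.6715 → 171
G = 255 × (1-M) × (1-K) = 255 × 0.54 × 0.69 = 95.013 → 95
B = 255 × (1-Y) × (1-K) = 255 × 0.89 × 0.69 = 156.5955 → 157
= RGB(171, 95, 157)


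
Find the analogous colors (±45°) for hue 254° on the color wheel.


Base hue: 254°
Left analog: (254 - 45) mod 360 = 209°
Right analog: (254 + 45) mod 360 = 299°
Analogous hues = 209° and 299°


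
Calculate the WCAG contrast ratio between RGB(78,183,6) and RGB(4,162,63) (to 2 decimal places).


Linearize each sRGB channel c=v/255: c/12.92 if c ≤ 0.04045 else ((c+0.055)/1.055)^2.4
L = 0.2126×R_lin + 0.7152×G_lin + 0.0722×B_lin
Color 1 (78,183,6):
  R=78: 78/255≈0.3059 > 0.04045 → ((0.3059+0.055)/1.055)^2.4 ≈ 0.07619
  G=183: 183/255≈0.7176 > 0.04045 → ((0.7176+0.055)/1.055)^2.4 ≈ 0.47353
  B=6: 6/255≈0.0235 ≤ 0.04045 → 0.0235/12.92 ≈ 0.00182
  L1 = 0.2126×0.07619 + 0.7152×0.47353 + 0.0722×0.00182 ≈ 0.35500
Color 2 (4,162,63):
  R=4: 4/255≈0.0157 ≤ 0.04045 → 0.0157/12.92 ≈ 0.00121
  G=162: 162/255≈0.6353 > 0.04045 → ((0.6353+0.055)/1.055)^2.4 ≈ 0.36131
  B=63: 63/255≈0.2471 > 0.04045 → ((0.2471+0.055)/1.055)^2.4 ≈ 0.04971
  L2 = 0.2126×0.00121 + 0.7152×0.36131 + 0.0722×0.04971 ≈ 0.26225
Lighter = 0.35500, Darker = 0.26225
Ratio = (L_lighter + 0.05) / (L_darker + 0.05)
Ratio = (0.35500 + 0.05) / (0.26225 + 0.05) = 0.40500 / 0.31225 ≈ 1.2970
Ratio ≈ 1.30:1


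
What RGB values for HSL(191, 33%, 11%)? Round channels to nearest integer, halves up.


H=191°, S=0.33, L=0.11
C = (1-|2L-1|)×S = (1-|-0.78|)×0.33 = 0.0726
H' = H/60 = 191/60 ≈ 3.1833; X = C×(1-|H' mod 2 - 1|) = 0.05929
m = L - C/2 = 0.11 - 0.0363 = 0.0737
Sector ⌊H'⌋ = 3 → (R',G',B') = (0.0, 0.05929, 0.0726)
RGB = ((R'+m)×255, (G'+m)×255, (B'+m)×255) = (18.7935, 33.91245, 37.3065)
Round half up → RGB(19, 34, 37)


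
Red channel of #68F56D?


Color: #68F56D
R = 68 = 104
G = F5 = 245
B = 6D = 109
Red = 104


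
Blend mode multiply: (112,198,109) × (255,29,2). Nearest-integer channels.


Multiply: C = A×B/255, rounded to nearest integer
R: 112×255/255 = 28560/255 ≈ 112.000 → 112
G: 198×29/255 = 5742/255 ≈ 22.518 → 23
B: 109×2/255 = 218/255 ≈ 0.855 → 1
= RGB(112, 23, 1)


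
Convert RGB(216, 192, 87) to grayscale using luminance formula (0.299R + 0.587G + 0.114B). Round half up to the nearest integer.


Gray = 0.299×R + 0.587×G + 0.114×B
Gray = 0.299×216 + 0.587×192 + 0.114×87
Gray = 64.584 + 112.704 + 9.918
Gray = 187.206 → round half up → 187
Gray = 187


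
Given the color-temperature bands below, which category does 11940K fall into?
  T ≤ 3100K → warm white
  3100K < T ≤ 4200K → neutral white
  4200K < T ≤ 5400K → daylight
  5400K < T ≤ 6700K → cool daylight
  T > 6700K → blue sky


Temperature: 11940K
11940K > 6700K → blue sky
Classification: blue sky


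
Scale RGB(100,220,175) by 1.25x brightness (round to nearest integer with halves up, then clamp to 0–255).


Multiply each channel by 1.25, round half up, clamp to [0, 255]
R: 100×1.25 = 125
G: 220×1.25 = 275 → clamp → 255
B: 175×1.25 = 218.75 → round → 219
= RGB(125, 255, 219)


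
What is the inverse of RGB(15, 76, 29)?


Invert: (255-R, 255-G, 255-B)
R: 255-15 = 240
G: 255-76 = 179
B: 255-29 = 226
= RGB(240, 179, 226)


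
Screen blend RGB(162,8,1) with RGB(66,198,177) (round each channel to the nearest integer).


Screen: C = 255 - (255-A)×(255-B)/255, rounded to nearest integer
R: 255 - (255-162)×(255-66)/255 = 255 - 17577/255 ≈ 255 - 68.929 = 186.071 → 186
G: 255 - (255-8)×(255-198)/255 = 255 - 14079/255 ≈ 255 - 55.212 = 199.788 → 200
B: 255 - (255-1)×(255-177)/255 = 255 - 19812/255 ≈ 255 - 77.694 = 177.306 → 177
= RGB(186, 200, 177)


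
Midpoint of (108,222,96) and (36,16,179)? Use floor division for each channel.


Midpoint: each channel = ⌊(C₁+C₂)/2⌋
R: ⌊(108+36)/2⌋ = 72
G: ⌊(222+16)/2⌋ = 119
B: ⌊(96+179)/2⌋ = 137
= RGB(72, 119, 137)


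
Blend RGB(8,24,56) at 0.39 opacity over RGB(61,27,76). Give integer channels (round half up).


C = α×F + (1-α)×B, with 1-α = 0.61
R: 0.39×8 + 0.61×61 = 3.12 + 37.21 = 40.33 → 40
G: 0.39×24 + 0.61×27 = 9.36 + 16.47 = 25.83 → 26
B: 0.39×56 + 0.61×76 = 21.84 + 46.36 = 68.20 → 68
= RGB(40, 26, 68)


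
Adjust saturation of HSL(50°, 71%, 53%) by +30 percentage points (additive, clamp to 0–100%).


Original S = 71%
Adjustment = +30 percentage points
New S = 71 + (30) = 101
Clamp to [0, 100] → 100
= HSL(50°, 100%, 53%)


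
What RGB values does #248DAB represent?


24 → 36 (R)
8D → 141 (G)
AB → 171 (B)
= RGB(36, 141, 171)


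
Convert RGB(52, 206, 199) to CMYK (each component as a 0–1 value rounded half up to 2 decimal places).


R'=52/255≈0.2039, G'=206/255≈0.8078, B'=199/255≈0.7804
K = 1 - max(R',G',B') = 1 - 206/255 = 49/255 = 0.19215… → 0.19
(1-R'-K)/(1-K) simplifies to (max-R)/max with max = 206:
C = (206-52)/206 = 154/206 = 0.74757… → 0.75
M = (206-206)/206 = 0/206 = 0 → 0.00
Y = (206-199)/206 = 7/206 = 0.03398… → 0.03
= CMYK(0.75, 0.00, 0.03, 0.19)


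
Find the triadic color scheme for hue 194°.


Triadic: equally spaced at 120° intervals
H1 = 194°
H2 = (194 + 120) mod 360 = 314°
H3 = (194 + 240) mod 360 = 74°
Triadic = 194°, 314°, 74°


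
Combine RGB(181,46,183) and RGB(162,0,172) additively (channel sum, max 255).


Additive: each channel = min(255, C₁+C₂)
R: 181+162 = 343 → 255
G: 46+0 = 46 → 46
B: 183+172 = 355 → 255
= RGB(255, 46, 255)


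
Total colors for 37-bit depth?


Colors = 2^bits = 2^37
= 137,438,953,472 colors


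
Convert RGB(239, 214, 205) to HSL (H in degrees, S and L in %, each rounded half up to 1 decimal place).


Normalize: R'=239/255≈0.9373, G'=214/255≈0.8392, B'=205/255≈0.8039
Max=239/255, Min=205/255, Δ=Max-Min=34/255
L = (Max+Min)/2 = (239+205)/510 = 444/510 = 0.87058… → L = 87.1%
L > 0.5 → S = Δ/(2-Max-Min) = 34/(510-239-205) = 34/66 = 0.51515… → S = 51.5%
(the 1/255 factors cancel in S and H, so raw channel differences can be used)
Max is R' → H = 60 × (((G-B)/Δ) mod 6) = 60 × (((214-205)/34) mod 6)
  9/34 = 0.2647…
  H = 60 × 0.2647… = 15.882…° → H = 15.9°
= HSL(15.9°, 51.5%, 87.1%)


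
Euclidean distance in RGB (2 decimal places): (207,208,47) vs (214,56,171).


d = √[(R₁-R₂)² + (G₁-G₂)² + (B₁-B₂)²]
d = √[(207-214)² + (208-56)² + (47-171)²]
d = √[49 + 23104 + 15376]
d = √38529
d ≈ 196.29


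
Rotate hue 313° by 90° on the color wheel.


New hue = (H + rotation) mod 360
New hue = (313 + 90) mod 360
= 403 mod 360
= 43°


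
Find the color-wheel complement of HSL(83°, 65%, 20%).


Complement = opposite side of color wheel = hue + 180°
H' = (83 + 180) mod 360 = 263°
S and L unchanged.
= HSL(263°, 65%, 20%)


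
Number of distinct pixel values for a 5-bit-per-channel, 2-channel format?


Total bits = 5 bits/channel × 2 channels = 10 bits
Distinct pixel values = 2^10
= 1,024 pixel values


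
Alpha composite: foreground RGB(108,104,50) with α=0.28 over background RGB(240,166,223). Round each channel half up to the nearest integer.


C = α×F + (1-α)×B, with 1-α = 0.72
R: 0.28×108 + 0.72×240 = 30.24 + 172.80 = 203.04 → 203
G: 0.28×104 + 0.72×166 = 29.12 + 119.52 = 148.64 → 149
B: 0.28×50 + 0.72×223 = 14.00 + 160.56 = 174.56 → 175
= RGB(203, 149, 175)


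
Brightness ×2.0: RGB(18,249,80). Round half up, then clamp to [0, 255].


Multiply each channel by 2.0, round half up, clamp to [0, 255]
R: 18×2.0 = 36
G: 249×2.0 = 498 → clamp → 255
B: 80×2.0 = 160
= RGB(36, 255, 160)


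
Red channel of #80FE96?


Color: #80FE96
R = 80 = 128
G = FE = 254
B = 96 = 150
Red = 128


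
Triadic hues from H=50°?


Triadic: equally spaced at 120° intervals
H1 = 50°
H2 = (50 + 120) mod 360 = 170°
H3 = (50 + 240) mod 360 = 290°
Triadic = 50°, 170°, 290°


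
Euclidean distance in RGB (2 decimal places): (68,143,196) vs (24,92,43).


d = √[(R₁-R₂)² + (G₁-G₂)² + (B₁-B₂)²]
d = √[(68-24)² + (143-92)² + (196-43)²]
d = √[1936 + 2601 + 23409]
d = √27946
d ≈ 167.17


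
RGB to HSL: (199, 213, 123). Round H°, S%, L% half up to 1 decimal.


Normalize: R'=199/255≈0.7804, G'=213/255≈0.8353, B'=123/255≈0.4824
Max=213/255, Min=123/255, Δ=Max-Min=90/255
L = (Max+Min)/2 = (213+123)/510 = 336/510 = 0.65882… → L = 65.9%
L > 0.5 → S = Δ/(2-Max-Min) = 90/(510-213-123) = 90/174 = 0.51724… → S = 51.7%
(the 1/255 factors cancel in S and H, so raw channel differences can be used)
Max is G' → H = 60 × ((B-R)/Δ + 2) = 60 × ((123-199)/90 + 2)
  -76/90 + 2 = -0.8444… + 2 = 1.1555…
  H = 60 × 1.1555… = 69.333…° → H = 69.3°
= HSL(69.3°, 51.7%, 65.9%)


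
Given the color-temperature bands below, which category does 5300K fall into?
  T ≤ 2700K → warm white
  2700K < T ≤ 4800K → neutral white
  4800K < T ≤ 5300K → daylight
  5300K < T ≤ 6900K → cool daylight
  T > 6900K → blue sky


Temperature: 5300K
4800K < 5300K ≤ 5300K → daylight
Classification: daylight


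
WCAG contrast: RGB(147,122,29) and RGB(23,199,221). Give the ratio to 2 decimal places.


Linearize each sRGB channel c=v/255: c/12.92 if c ≤ 0.04045 else ((c+0.055)/1.055)^2.4
L = 0.2126×R_lin + 0.7152×G_lin + 0.0722×B_lin
Color 1 (147,122,29):
  R=147: 147/255≈0.5765 > 0.04045 → ((0.5765+0.055)/1.055)^2.4 ≈ 0.29177
  G=122: 122/255≈0.4784 > 0.04045 → ((0.4784+0.055)/1.055)^2.4 ≈ 0.19462
  B=29: 29/255≈0.1137 > 0.04045 → ((0.1137+0.055)/1.055)^2.4 ≈ 0.01229
  L1 = 0.2126×0.29177 + 0.7152×0.19462 + 0.0722×0.01229 ≈ 0.20211
Color 2 (23,199,221):
  R=23: 23/255≈0.0902 > 0.04045 → ((0.0902+0.055)/1.055)^2.4 ≈ 0.00857
  G=199: 199/255≈0.7804 > 0.04045 → ((0.7804+0.055)/1.055)^2.4 ≈ 0.57112
  B=221: 221/255≈0.8667 > 0.04045 → ((0.8667+0.055)/1.055)^2.4 ≈ 0.72306
  L2 = 0.2126×0.00857 + 0.7152×0.57112 + 0.0722×0.72306 ≈ 0.46249
Lighter = 0.46249, Darker = 0.20211
Ratio = (L_lighter + 0.05) / (L_darker + 0.05)
Ratio = (0.46249 + 0.05) / (0.20211 + 0.05) = 0.51249 / 0.25211 ≈ 2.0328
Ratio ≈ 2.03:1


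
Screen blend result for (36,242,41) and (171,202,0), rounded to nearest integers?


Screen: C = 255 - (255-A)×(255-B)/255, rounded to nearest integer
R: 255 - (255-36)×(255-171)/255 = 255 - 18396/255 ≈ 255 - 72.141 = 182.859 → 183
G: 255 - (255-242)×(255-202)/255 = 255 - 689/255 ≈ 255 - 2.702 = 252.298 → 252
B: 255 - (255-41)×(255-0)/255 = 255 - 54570/255 ≈ 255 - 214.000 = 41.000 → 41
= RGB(183, 252, 41)


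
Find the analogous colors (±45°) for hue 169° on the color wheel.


Base hue: 169°
Left analog: (169 - 45) mod 360 = 124°
Right analog: (169 + 45) mod 360 = 214°
Analogous hues = 124° and 214°


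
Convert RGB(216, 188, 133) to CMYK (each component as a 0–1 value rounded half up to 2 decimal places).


R'=216/255≈0.8471, G'=188/255≈0.7373, B'=133/255≈0.5216
K = 1 - max(R',G',B') = 1 - 216/255 = 39/255 = 0.15294… → 0.15
(1-R'-K)/(1-K) simplifies to (max-R)/max with max = 216:
C = (216-216)/216 = 0/216 = 0 → 0.00
M = (216-188)/216 = 28/216 = 0.12962… → 0.13
Y = (216-133)/216 = 83/216 = 0.38425… → 0.38
= CMYK(0.00, 0.13, 0.38, 0.15)


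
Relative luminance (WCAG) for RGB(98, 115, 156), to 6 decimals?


Linearize each channel (sRGB transfer function): c = v/255; c_lin = c/12.92 if c ≤ 0.04045, else ((c+0.055)/1.055)^2.4
  R: 98/255 ≈ 0.384314 > 0.04045 → ((0.384314+0.055)/1.055)^2.4 ≈ 0.122139
  G: 115/255 ≈ 0.450980 > 0.04045 → ((0.450980+0.055)/1.055)^2.4 ≈ 0.171441
  B: 156/255 ≈ 0.611765 > 0.04045 → ((0.611765+0.055)/1.055)^2.4 ≈ 0.332452
R_lin = 0.122139, G_lin = 0.171441, B_lin = 0.332452
L = 0.2126×R + 0.7152×G + 0.0722×B
L = 0.2126×0.122139 + 0.7152×0.171441 + 0.0722×0.332452
L ≈ 0.172584


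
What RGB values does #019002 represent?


01 → 1 (R)
90 → 144 (G)
02 → 2 (B)
= RGB(1, 144, 2)


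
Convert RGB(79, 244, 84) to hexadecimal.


R = 79 → 4F (hex)
G = 244 → F4 (hex)
B = 84 → 54 (hex)
Hex = #4FF454


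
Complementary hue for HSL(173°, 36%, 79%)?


Complement = opposite side of color wheel = hue + 180°
H' = (173 + 180) mod 360 = 353°
S and L unchanged.
= HSL(353°, 36%, 79%)


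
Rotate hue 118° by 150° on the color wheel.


New hue = (H + rotation) mod 360
New hue = (118 + 150) mod 360
= 268 mod 360
= 268°


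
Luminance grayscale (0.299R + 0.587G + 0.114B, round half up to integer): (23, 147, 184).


Gray = 0.299×R + 0.587×G + 0.114×B
Gray = 0.299×23 + 0.587×147 + 0.114×184
Gray = 6.877 + 86.289 + 20.976
Gray = 114.142 → round half up → 114
Gray = 114


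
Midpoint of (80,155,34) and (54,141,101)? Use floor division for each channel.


Midpoint: each channel = ⌊(C₁+C₂)/2⌋
R: ⌊(80+54)/2⌋ = 67
G: ⌊(155+141)/2⌋ = 148
B: ⌊(34+101)/2⌋ = 67
= RGB(67, 148, 67)


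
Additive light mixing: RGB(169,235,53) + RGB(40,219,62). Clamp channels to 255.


Additive: each channel = min(255, C₁+C₂)
R: 169+40 = 209 → 209
G: 235+219 = 454 → 255
B: 53+62 = 115 → 115
= RGB(209, 255, 115)


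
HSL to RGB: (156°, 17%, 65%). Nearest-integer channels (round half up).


H=156°, S=0.17, L=0.65
C = (1-|2L-1|)×S = (1-|0.30|)×0.17 = 0.119
H' = H/60 = 156/60 ≈ 2.6000; X = C×(1-|H' mod 2 - 1|) = 0.0714
m = L - C/2 = 0.65 - 0.0595 = 0.5905
Sector ⌊H'⌋ = 2 → (R',G',B') = (0.0, 0.119, 0.0714)
RGB = ((R'+m)×255, (G'+m)×255, (B'+m)×255) = (150.5775, 180.9225, 168.7845)
Round half up → RGB(151, 181, 169)


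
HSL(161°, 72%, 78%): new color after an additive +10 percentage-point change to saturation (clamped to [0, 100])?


Original S = 72%
Adjustment = +10 percentage points
New S = 72 + (10) = 82
Clamp to [0, 100] → 82
= HSL(161°, 82%, 78%)


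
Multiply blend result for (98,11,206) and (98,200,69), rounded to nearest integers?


Multiply: C = A×B/255, rounded to nearest integer
R: 98×98/255 = 9604/255 ≈ 37.663 → 38
G: 11×200/255 = 2200/255 ≈ 8.627 → 9
B: 206×69/255 = 14214/255 ≈ 55.741 → 56
= RGB(38, 9, 56)


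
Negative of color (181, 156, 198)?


Invert: (255-R, 255-G, 255-B)
R: 255-181 = 74
G: 255-156 = 99
B: 255-198 = 57
= RGB(74, 99, 57)


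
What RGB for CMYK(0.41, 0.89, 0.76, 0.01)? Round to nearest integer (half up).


R = 255 × (1-C) × (1-K) = 255 × 0.59 × 0.99 = 148.9455 → 149
G = 255 × (1-M) × (1-K) = 255 × 0.11 × 0.99 = 27.7695 → 28
B = 255 × (1-Y) × (1-K) = 255 × 0.24 × 0.99 = 60.588 → 61
= RGB(149, 28, 61)


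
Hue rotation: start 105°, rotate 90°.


New hue = (H + rotation) mod 360
New hue = (105 + 90) mod 360
= 195 mod 360
= 195°


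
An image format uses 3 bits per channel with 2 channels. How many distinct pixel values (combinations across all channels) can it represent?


Total bits = 3 bits/channel × 2 channels = 6 bits
Distinct pixel values = 2^6
= 64 pixel values


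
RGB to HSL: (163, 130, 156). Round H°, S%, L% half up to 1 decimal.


Normalize: R'=163/255≈0.6392, G'=130/255≈0.5098, B'=156/255≈0.6118
Max=163/255, Min=130/255, Δ=Max-Min=33/255
L = (Max+Min)/2 = (163+130)/510 = 293/510 = 0.57450… → L = 57.5%
L > 0.5 → S = Δ/(2-Max-Min) = 33/(510-163-130) = 33/217 = 0.15207… → S = 15.2%
(the 1/255 factors cancel in S and H, so raw channel differences can be used)
Max is R' → H = 60 × (((G-B)/Δ) mod 6) = 60 × (((130-156)/33) mod 6)
  (-26)/33 = -0.7878…; negative, so add 6 → 5.2121…
  H = 60 × 5.2121… = 312.727…° → H = 312.7°
= HSL(312.7°, 15.2%, 57.5%)
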